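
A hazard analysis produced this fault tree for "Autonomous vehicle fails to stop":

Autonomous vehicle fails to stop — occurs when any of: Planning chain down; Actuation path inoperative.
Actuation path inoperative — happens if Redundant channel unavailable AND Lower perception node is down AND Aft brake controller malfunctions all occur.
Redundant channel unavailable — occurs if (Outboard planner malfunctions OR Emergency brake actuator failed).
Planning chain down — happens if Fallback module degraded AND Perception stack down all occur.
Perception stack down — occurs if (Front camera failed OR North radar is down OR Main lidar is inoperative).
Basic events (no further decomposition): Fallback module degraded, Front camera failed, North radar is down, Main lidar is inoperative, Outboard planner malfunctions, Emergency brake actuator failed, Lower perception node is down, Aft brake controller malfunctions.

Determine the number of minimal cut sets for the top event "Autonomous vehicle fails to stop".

Perception stack down [OR]: union of children's cut sets → 3 cut set(s).
Planning chain down [AND]: one cut set from each child combined → 1 × 3 = 3 cut set(s).
Redundant channel unavailable [OR]: union of children's cut sets → 2 cut set(s).
Actuation path inoperative [AND]: one cut set from each child combined → 2 × 1 × 1 = 2 cut set(s).
Autonomous vehicle fails to stop [OR]: union of children's cut sets → 5 cut set(s).
Minimal cut sets: {Fallback module degraded, Front camera failed}; {Fallback module degraded, North radar is down}; {Fallback module degraded, Main lidar is inoperative}; {Aft brake controller malfunctions, Lower perception node is down, Outboard planner malfunctions}; {Aft brake controller malfunctions, Emergency brake actuator failed, Lower perception node is down}.

5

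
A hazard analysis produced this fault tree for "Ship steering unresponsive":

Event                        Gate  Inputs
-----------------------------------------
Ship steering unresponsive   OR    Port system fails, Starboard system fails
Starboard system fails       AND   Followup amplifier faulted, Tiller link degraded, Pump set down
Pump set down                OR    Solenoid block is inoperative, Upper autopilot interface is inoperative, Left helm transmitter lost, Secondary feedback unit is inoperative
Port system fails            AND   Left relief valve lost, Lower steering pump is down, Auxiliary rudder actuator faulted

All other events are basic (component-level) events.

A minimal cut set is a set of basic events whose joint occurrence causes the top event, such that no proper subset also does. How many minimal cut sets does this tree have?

Port system fails [AND]: one cut set from each child combined → 1 × 1 × 1 = 1 cut set(s).
Pump set down [OR]: union of children's cut sets → 4 cut set(s).
Starboard system fails [AND]: one cut set from each child combined → 1 × 1 × 4 = 4 cut set(s).
Ship steering unresponsive [OR]: union of children's cut sets → 5 cut set(s).
Minimal cut sets: {Auxiliary rudder actuator faulted, Left relief valve lost, Lower steering pump is down}; {Followup amplifier faulted, Solenoid block is inoperative, Tiller link degraded}; {Followup amplifier faulted, Tiller link degraded, Upper autopilot interface is inoperative}; {Followup amplifier faulted, Left helm transmitter lost, Tiller link degraded}; {Followup amplifier faulted, Secondary feedback unit is inoperative, Tiller link degraded}.

5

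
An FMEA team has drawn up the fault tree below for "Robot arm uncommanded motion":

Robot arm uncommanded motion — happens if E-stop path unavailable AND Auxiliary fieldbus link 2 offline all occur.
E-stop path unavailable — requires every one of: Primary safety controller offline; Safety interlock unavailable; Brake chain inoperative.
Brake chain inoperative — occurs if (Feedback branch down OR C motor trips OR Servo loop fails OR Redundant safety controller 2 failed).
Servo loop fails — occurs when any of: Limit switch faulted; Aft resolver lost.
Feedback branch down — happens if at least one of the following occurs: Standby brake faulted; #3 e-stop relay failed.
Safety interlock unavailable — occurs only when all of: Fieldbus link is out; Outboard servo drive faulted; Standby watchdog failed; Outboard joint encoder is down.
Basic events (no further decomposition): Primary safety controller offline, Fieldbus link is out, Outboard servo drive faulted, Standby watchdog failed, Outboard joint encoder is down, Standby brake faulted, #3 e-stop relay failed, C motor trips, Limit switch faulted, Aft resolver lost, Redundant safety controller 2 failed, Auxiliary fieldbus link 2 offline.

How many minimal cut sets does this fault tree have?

Safety interlock unavailable [AND]: one cut set from each child combined → 1 × 1 × 1 × 1 = 1 cut set(s).
Feedback branch down [OR]: union of children's cut sets → 2 cut set(s).
Servo loop fails [OR]: union of children's cut sets → 2 cut set(s).
Brake chain inoperative [OR]: union of children's cut sets → 6 cut set(s).
E-stop path unavailable [AND]: one cut set from each child combined → 1 × 1 × 6 = 6 cut set(s).
Robot arm uncommanded motion [AND]: one cut set from each child combined → 6 × 1 = 6 cut set(s).
Minimal cut sets: {Auxiliary fieldbus link 2 offline, Fieldbus link is out, Outboard joint encoder is down, Outboard servo drive faulted, Primary safety controller offline, Standby brake faulted, Standby watchdog failed}; {#3 e-stop relay failed, Auxiliary fieldbus link 2 offline, Fieldbus link is out, Outboard joint encoder is down, Outboard servo drive faulted, Primary safety controller offline, Standby watchdog failed}; {Auxiliary fieldbus link 2 offline, C motor trips, Fieldbus link is out, Outboard joint encoder is down, Outboard servo drive faulted, Primary safety controller offline, Standby watchdog failed}; {Auxiliary fieldbus link 2 offline, Fieldbus link is out, Limit switch faulted, Outboard joint encoder is down, Outboard servo drive faulted, Primary safety controller offline, Standby watchdog failed}; {Aft resolver lost, Auxiliary fieldbus link 2 offline, Fieldbus link is out, Outboard joint encoder is down, Outboard servo drive faulted, Primary safety controller offline, Standby watchdog failed}; {Auxiliary fieldbus link 2 offline, Fieldbus link is out, Outboard joint encoder is down, Outboard servo drive faulted, Primary safety controller offline, Redundant safety controller 2 failed, Standby watchdog failed}.

6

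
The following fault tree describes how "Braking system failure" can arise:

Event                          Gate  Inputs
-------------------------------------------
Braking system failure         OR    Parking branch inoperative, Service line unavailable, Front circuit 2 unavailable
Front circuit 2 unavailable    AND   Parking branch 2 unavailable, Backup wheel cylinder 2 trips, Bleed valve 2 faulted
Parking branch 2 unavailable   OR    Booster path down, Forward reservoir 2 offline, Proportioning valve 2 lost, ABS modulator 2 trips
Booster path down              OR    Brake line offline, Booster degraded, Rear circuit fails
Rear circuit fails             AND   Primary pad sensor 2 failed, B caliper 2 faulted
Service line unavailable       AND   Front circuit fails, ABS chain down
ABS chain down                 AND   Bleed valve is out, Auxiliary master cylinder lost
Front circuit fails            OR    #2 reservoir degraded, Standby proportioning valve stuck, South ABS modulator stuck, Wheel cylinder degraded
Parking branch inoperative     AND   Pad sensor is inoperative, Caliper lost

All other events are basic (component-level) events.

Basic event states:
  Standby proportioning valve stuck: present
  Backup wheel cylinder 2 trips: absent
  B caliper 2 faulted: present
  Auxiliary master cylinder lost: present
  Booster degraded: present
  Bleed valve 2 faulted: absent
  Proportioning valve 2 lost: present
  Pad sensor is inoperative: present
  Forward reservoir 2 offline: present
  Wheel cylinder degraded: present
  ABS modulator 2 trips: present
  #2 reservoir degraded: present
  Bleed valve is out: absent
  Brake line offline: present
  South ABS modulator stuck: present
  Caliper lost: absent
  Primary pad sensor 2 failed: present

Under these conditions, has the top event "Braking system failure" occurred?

Parking branch inoperative [AND]: Pad sensor is inoperative=occurs, Caliper lost=not → not all inputs occur → does not occur.
Front circuit fails [OR]: #2 reservoir degraded=occurs, Standby proportioning valve stuck=occurs, South ABS modulator stuck=occurs, Wheel cylinder degraded=occurs → at least one input occurs → occurs.
ABS chain down [AND]: Bleed valve is out=not, Auxiliary master cylinder lost=occurs → not all inputs occur → does not occur.
Service line unavailable [AND]: Front circuit fails=occurs, ABS chain down=not → not all inputs occur → does not occur.
Rear circuit fails [AND]: Primary pad sensor 2 failed=occurs, B caliper 2 faulted=occurs → all inputs occur → occurs.
Booster path down [OR]: Brake line offline=occurs, Booster degraded=occurs, Rear circuit fails=occurs → at least one input occurs → occurs.
Parking branch 2 unavailable [OR]: Booster path down=occurs, Forward reservoir 2 offline=occurs, Proportioning valve 2 lost=occurs, ABS modulator 2 trips=occurs → at least one input occurs → occurs.
Front circuit 2 unavailable [AND]: Parking branch 2 unavailable=occurs, Backup wheel cylinder 2 trips=not, Bleed valve 2 faulted=not → not all inputs occur → does not occur.
Braking system failure [OR]: Parking branch inoperative=not, Service line unavailable=not, Front circuit 2 unavailable=not → no input occurs → does not occur.

No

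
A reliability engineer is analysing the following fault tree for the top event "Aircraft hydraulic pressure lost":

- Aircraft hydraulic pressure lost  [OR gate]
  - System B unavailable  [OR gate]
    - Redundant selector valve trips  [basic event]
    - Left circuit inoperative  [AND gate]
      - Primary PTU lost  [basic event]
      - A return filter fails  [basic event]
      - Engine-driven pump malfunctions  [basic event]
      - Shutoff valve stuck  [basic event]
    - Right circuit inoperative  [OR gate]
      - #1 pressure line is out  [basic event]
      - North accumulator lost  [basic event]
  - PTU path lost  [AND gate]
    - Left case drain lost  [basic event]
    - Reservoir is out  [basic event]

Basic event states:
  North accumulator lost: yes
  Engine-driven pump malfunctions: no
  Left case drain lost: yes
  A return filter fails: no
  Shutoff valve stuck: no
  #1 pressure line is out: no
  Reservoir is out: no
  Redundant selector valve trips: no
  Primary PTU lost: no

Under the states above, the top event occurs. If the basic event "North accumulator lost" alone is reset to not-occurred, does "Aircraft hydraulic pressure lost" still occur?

Counterfactual: set "North accumulator lost" to not occurred.
Left circuit inoperative [AND]: Primary PTU lost=not, A return filter fails=not, Engine-driven pump malfunctions=not, Shutoff valve stuck=not → not all inputs occur → does not occur.
Right circuit inoperative [OR]: #1 pressure line is out=not, North accumulator lost=not → no input occurs → does not occur.
System B unavailable [OR]: Redundant selector valve trips=not, Left circuit inoperative=not, Right circuit inoperative=not → no input occurs → does not occur.
PTU path lost [AND]: Left case drain lost=occurs, Reservoir is out=not → not all inputs occur → does not occur.
Aircraft hydraulic pressure lost [OR]: System B unavailable=not, PTU path lost=not → no input occurs → does not occur.

No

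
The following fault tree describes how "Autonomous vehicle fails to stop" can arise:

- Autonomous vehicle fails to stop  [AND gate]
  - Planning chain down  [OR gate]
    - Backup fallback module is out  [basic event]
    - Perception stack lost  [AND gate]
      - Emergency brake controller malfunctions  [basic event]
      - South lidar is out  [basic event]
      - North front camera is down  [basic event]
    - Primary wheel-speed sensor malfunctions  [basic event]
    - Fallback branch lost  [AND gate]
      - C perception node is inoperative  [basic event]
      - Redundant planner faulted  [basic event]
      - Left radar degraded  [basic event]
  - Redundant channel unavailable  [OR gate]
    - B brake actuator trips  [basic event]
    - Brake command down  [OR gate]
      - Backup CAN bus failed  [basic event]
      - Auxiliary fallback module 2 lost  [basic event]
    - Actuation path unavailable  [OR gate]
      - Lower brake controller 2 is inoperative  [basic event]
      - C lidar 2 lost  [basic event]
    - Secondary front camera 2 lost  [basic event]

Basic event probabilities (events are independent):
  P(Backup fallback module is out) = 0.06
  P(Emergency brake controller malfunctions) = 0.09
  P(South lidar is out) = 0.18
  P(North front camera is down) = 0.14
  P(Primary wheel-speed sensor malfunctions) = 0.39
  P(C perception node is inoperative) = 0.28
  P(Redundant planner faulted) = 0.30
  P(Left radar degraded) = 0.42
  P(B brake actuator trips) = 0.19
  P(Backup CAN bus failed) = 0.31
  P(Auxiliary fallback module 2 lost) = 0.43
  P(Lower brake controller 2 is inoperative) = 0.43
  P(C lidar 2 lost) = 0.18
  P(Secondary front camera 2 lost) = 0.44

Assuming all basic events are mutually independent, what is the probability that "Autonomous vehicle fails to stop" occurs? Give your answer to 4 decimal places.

P(Perception stack lost) [AND] = 0.09 × 0.18 × 0.14 = 0.002268
P(Fallback branch lost) [AND] = 0.28 × 0.30 × 0.42 = 0.035280
P(Planning chain down) [OR] = 1 − (1−0.06) × (1−0.002268) × (1−0.39) × (1−0.035280) = 0.448084
P(Brake command down) [OR] = 1 − (1−0.31) × (1−0.43) = 0.606700
P(Actuation path unavailable) [OR] = 1 − (1−0.43) × (1−0.18) = 0.532600
P(Redundant channel unavailable) [OR] = 1 − (1−0.19) × (1−0.606700) × (1−0.532600) × (1−0.44) = 0.916615
P(Autonomous vehicle fails to stop) [AND] = 0.448084 × 0.916615 = 0.410721
Rounded to 4 decimal places: P(Autonomous vehicle fails to stop) ≈ 0.4107.

0.4107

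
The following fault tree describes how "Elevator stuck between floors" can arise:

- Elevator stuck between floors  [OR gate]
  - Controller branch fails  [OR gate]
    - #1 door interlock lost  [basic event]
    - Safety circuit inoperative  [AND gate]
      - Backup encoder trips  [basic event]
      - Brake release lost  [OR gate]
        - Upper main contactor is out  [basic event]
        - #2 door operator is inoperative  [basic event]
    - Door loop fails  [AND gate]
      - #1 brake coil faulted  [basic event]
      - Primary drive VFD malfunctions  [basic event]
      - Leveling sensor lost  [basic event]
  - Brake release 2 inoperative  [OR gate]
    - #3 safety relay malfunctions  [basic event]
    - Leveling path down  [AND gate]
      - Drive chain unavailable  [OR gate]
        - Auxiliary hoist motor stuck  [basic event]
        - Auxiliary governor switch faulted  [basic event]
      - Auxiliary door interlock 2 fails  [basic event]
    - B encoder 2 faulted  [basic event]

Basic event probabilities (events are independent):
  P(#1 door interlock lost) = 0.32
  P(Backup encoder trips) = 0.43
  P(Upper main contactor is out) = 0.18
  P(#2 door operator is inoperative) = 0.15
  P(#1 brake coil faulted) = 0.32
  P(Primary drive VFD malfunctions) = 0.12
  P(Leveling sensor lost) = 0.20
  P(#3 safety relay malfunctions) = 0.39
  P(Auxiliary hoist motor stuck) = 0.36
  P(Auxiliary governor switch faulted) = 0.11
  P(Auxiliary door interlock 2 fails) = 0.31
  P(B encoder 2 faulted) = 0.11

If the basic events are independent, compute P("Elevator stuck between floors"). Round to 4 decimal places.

P(Brake release lost) [OR] = 1 − (1−0.18) × (1−0.15) = 0.303000
P(Safety circuit inoperative) [AND] = 0.43 × 0.303000 = 0.130290
P(Door loop fails) [AND] = 0.32 × 0.12 × 0.20 = 0.007680
P(Controller branch fails) [OR] = 1 − (1−0.32) × (1−0.130290) × (1−0.007680) = 0.413139
P(Drive chain unavailable) [OR] = 1 − (1−0.36) × (1−0.11) = 0.430400
P(Leveling path down) [AND] = 0.430400 × 0.31 = 0.133424
P(Brake release 2 inoperative) [OR] = 1 − (1−0.39) × (1−0.133424) × (1−0.11) = 0.529536
P(Elevator stuck between floors) [OR] = 1 − (1−0.413139) × (1−0.529536) = 0.723903
Rounded to 4 decimal places: P(Elevator stuck between floors) ≈ 0.7239.

0.7239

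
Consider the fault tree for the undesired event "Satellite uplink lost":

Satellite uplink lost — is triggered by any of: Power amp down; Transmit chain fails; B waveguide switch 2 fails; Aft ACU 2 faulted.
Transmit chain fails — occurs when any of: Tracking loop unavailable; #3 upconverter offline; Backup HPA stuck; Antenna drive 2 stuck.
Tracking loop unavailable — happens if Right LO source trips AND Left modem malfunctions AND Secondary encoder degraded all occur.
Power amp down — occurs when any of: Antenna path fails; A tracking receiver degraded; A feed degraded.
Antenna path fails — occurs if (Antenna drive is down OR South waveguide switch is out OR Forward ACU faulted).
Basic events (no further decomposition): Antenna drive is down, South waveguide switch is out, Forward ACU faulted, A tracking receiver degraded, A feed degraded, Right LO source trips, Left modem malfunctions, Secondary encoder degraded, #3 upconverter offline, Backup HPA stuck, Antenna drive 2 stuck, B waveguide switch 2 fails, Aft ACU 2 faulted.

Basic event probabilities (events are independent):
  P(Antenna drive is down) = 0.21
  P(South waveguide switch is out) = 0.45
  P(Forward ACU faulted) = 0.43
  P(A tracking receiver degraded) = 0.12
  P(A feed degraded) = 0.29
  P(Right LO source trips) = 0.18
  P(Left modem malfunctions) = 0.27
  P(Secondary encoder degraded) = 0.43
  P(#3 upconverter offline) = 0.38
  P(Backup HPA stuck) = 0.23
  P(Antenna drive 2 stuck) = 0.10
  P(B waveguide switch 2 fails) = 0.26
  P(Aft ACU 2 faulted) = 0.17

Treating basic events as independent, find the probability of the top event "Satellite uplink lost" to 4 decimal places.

P(Antenna path fails) [OR] = 1 − (1−0.21) × (1−0.45) × (1−0.43) = 0.752335
P(Power amp down) [OR] = 1 − (1−0.752335) × (1−0.12) × (1−0.29) = 0.845259
P(Tracking loop unavailable) [AND] = 0.18 × 0.27 × 0.43 = 0.020898
P(Transmit chain fails) [OR] = 1 − (1−0.020898) × (1−0.38) × (1−0.23) × (1−0.10) = 0.579319
P(Satellite uplink lost) [OR] = 1 − (1−0.845259) × (1−0.579319) × (1−0.26) × (1−0.17) = 0.960018
Rounded to 4 decimal places: P(Satellite uplink lost) ≈ 0.9600.

0.9600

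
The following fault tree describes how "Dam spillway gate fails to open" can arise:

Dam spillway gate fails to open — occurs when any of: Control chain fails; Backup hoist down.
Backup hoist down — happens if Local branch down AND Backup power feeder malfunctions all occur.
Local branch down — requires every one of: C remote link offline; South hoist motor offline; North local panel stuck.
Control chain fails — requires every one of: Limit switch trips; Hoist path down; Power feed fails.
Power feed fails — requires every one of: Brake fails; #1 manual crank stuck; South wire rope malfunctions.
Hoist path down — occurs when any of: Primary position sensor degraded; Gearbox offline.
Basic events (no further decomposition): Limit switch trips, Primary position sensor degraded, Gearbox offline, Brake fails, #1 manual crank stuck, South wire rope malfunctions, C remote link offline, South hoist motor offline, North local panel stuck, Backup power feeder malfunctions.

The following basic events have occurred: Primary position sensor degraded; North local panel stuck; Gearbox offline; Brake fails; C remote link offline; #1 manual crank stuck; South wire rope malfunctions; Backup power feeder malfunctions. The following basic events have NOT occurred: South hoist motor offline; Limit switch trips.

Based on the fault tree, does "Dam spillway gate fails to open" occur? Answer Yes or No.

No

Hoist path down [OR]: Primary position sensor degraded=occurs, Gearbox offline=occurs → at least one input occurs → occurs.
Power feed fails [AND]: Brake fails=occurs, #1 manual crank stuck=occurs, South wire rope malfunctions=occurs → all inputs occur → occurs.
Control chain fails [AND]: Limit switch trips=not, Hoist path down=occurs, Power feed fails=occurs → not all inputs occur → does not occur.
Local branch down [AND]: C remote link offline=occurs, South hoist motor offline=not, North local panel stuck=occurs → not all inputs occur → does not occur.
Backup hoist down [AND]: Local branch down=not, Backup power feeder malfunctions=occurs → not all inputs occur → does not occur.
Dam spillway gate fails to open [OR]: Control chain fails=not, Backup hoist down=not → no input occurs → does not occur.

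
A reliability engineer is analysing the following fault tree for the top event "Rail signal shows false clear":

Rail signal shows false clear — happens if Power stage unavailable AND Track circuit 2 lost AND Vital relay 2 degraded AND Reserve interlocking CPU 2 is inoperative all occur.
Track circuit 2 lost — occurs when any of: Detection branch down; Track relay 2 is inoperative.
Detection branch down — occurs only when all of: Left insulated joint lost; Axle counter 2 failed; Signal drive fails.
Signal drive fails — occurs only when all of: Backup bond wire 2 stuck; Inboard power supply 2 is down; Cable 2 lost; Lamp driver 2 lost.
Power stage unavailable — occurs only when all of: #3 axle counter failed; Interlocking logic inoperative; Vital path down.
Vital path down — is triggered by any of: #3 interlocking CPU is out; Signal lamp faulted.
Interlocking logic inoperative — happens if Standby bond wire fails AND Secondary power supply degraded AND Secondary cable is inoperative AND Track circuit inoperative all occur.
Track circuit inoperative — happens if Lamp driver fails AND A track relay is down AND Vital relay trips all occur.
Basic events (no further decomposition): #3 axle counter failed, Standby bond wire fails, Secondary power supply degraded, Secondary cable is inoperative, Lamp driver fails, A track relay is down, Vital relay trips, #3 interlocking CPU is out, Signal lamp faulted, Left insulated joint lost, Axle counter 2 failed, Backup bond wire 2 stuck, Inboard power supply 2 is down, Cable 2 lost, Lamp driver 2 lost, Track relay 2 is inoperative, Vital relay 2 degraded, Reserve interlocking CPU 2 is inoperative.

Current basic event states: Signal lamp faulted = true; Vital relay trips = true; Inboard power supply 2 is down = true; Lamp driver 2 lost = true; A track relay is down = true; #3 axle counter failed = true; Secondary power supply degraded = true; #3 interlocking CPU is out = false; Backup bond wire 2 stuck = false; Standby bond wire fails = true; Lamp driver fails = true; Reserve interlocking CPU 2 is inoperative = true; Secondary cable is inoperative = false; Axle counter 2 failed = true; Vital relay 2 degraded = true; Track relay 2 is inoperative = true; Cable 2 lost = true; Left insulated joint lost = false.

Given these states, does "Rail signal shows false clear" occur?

Track circuit inoperative [AND]: Lamp driver fails=occurs, A track relay is down=occurs, Vital relay trips=occurs → all inputs occur → occurs.
Interlocking logic inoperative [AND]: Standby bond wire fails=occurs, Secondary power supply degraded=occurs, Secondary cable is inoperative=not, Track circuit inoperative=occurs → not all inputs occur → does not occur.
Vital path down [OR]: #3 interlocking CPU is out=not, Signal lamp faulted=occurs → at least one input occurs → occurs.
Power stage unavailable [AND]: #3 axle counter failed=occurs, Interlocking logic inoperative=not, Vital path down=occurs → not all inputs occur → does not occur.
Signal drive fails [AND]: Backup bond wire 2 stuck=not, Inboard power supply 2 is down=occurs, Cable 2 lost=occurs, Lamp driver 2 lost=occurs → not all inputs occur → does not occur.
Detection branch down [AND]: Left insulated joint lost=not, Axle counter 2 failed=occurs, Signal drive fails=not → not all inputs occur → does not occur.
Track circuit 2 lost [OR]: Detection branch down=not, Track relay 2 is inoperative=occurs → at least one input occurs → occurs.
Rail signal shows false clear [AND]: Power stage unavailable=not, Track circuit 2 lost=occurs, Vital relay 2 degraded=occurs, Reserve interlocking CPU 2 is inoperative=occurs → not all inputs occur → does not occur.

No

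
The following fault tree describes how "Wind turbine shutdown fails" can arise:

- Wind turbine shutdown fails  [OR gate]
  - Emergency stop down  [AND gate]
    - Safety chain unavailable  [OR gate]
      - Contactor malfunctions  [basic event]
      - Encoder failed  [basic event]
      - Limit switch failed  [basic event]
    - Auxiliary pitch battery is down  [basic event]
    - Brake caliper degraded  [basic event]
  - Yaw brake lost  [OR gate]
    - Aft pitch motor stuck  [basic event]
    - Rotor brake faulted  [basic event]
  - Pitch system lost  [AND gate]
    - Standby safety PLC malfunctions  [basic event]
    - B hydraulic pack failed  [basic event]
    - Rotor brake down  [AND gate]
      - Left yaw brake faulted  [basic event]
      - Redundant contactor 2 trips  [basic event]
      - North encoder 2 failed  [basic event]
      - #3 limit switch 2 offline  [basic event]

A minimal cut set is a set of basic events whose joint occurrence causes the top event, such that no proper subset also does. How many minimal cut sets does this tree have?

6

Safety chain unavailable [OR]: union of children's cut sets → 3 cut set(s).
Emergency stop down [AND]: one cut set from each child combined → 3 × 1 × 1 = 3 cut set(s).
Yaw brake lost [OR]: union of children's cut sets → 2 cut set(s).
Rotor brake down [AND]: one cut set from each child combined → 1 × 1 × 1 × 1 = 1 cut set(s).
Pitch system lost [AND]: one cut set from each child combined → 1 × 1 × 1 = 1 cut set(s).
Wind turbine shutdown fails [OR]: union of children's cut sets → 6 cut set(s).
Minimal cut sets: {Auxiliary pitch battery is down, Brake caliper degraded, Contactor malfunctions}; {Auxiliary pitch battery is down, Brake caliper degraded, Encoder failed}; {Auxiliary pitch battery is down, Brake caliper degraded, Limit switch failed}; {Aft pitch motor stuck}; {Rotor brake faulted}; {#3 limit switch 2 offline, B hydraulic pack failed, Left yaw brake faulted, North encoder 2 failed, Redundant contactor 2 trips, Standby safety PLC malfunctions}.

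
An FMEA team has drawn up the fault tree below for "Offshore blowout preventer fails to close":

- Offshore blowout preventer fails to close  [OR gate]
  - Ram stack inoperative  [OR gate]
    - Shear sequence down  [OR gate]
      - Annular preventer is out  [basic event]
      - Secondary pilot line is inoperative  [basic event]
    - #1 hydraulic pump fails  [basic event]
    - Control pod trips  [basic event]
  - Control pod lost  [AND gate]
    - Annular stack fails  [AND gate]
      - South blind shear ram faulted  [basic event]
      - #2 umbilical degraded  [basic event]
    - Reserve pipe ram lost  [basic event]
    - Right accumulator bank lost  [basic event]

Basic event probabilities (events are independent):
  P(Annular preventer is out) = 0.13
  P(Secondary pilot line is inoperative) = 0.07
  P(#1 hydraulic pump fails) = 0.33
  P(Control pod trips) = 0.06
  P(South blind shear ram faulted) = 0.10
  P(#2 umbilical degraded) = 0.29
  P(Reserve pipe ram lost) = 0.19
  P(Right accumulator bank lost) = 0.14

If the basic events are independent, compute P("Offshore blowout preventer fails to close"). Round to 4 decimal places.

P(Shear sequence down) [OR] = 1 − (1−0.13) × (1−0.07) = 0.190900
P(Ram stack inoperative) [OR] = 1 − (1−0.190900) × (1−0.33) × (1−0.06) = 0.490429
P(Annular stack fails) [AND] = 0.10 × 0.29 = 0.029000
P(Control pod lost) [AND] = 0.029000 × 0.19 × 0.14 = 0.000771
P(Offshore blowout preventer fails to close) [OR] = 1 − (1−0.490429) × (1−0.000771) = 0.490822
Rounded to 4 decimal places: P(Offshore blowout preventer fails to close) ≈ 0.4908.

0.4908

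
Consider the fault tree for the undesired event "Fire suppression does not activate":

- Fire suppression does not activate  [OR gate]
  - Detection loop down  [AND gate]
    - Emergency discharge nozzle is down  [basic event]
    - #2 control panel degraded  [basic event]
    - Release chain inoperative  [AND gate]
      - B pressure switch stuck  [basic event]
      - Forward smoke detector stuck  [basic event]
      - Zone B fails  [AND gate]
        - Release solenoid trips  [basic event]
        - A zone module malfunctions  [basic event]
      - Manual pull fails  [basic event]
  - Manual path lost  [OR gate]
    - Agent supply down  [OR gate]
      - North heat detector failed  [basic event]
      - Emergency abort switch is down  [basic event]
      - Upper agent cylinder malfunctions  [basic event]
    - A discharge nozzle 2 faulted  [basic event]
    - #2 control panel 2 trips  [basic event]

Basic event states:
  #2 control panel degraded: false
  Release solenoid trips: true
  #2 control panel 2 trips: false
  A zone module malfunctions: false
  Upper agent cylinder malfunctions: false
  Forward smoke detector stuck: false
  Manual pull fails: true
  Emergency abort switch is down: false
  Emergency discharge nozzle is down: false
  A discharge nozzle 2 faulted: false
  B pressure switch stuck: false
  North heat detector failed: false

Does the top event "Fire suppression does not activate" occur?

Zone B fails [AND]: Release solenoid trips=occurs, A zone module malfunctions=not → not all inputs occur → does not occur.
Release chain inoperative [AND]: B pressure switch stuck=not, Forward smoke detector stuck=not, Zone B fails=not, Manual pull fails=occurs → not all inputs occur → does not occur.
Detection loop down [AND]: Emergency discharge nozzle is down=not, #2 control panel degraded=not, Release chain inoperative=not → not all inputs occur → does not occur.
Agent supply down [OR]: North heat detector failed=not, Emergency abort switch is down=not, Upper agent cylinder malfunctions=not → no input occurs → does not occur.
Manual path lost [OR]: Agent supply down=not, A discharge nozzle 2 faulted=not, #2 control panel 2 trips=not → no input occurs → does not occur.
Fire suppression does not activate [OR]: Detection loop down=not, Manual path lost=not → no input occurs → does not occur.

No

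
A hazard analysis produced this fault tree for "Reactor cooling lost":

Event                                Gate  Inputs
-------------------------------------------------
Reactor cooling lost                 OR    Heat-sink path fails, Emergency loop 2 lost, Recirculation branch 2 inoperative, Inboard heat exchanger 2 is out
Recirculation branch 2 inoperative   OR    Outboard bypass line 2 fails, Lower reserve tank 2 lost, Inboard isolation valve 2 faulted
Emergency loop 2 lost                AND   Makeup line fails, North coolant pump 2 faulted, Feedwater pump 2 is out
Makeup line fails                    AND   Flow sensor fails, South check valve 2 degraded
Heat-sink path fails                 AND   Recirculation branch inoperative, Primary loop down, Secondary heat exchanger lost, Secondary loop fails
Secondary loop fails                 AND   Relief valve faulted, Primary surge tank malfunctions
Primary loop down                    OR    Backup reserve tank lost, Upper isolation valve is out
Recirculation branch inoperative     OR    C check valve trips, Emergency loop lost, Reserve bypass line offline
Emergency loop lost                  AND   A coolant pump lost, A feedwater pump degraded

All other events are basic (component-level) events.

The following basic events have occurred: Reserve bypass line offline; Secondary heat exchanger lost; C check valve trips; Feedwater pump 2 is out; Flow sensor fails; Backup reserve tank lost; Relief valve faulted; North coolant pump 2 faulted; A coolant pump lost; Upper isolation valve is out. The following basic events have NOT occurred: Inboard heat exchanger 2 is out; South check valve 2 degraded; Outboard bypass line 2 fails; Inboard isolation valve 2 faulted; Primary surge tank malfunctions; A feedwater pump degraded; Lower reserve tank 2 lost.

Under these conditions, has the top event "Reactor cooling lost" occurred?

No

Emergency loop lost [AND]: A coolant pump lost=occurs, A feedwater pump degraded=not → not all inputs occur → does not occur.
Recirculation branch inoperative [OR]: C check valve trips=occurs, Emergency loop lost=not, Reserve bypass line offline=occurs → at least one input occurs → occurs.
Primary loop down [OR]: Backup reserve tank lost=occurs, Upper isolation valve is out=occurs → at least one input occurs → occurs.
Secondary loop fails [AND]: Relief valve faulted=occurs, Primary surge tank malfunctions=not → not all inputs occur → does not occur.
Heat-sink path fails [AND]: Recirculation branch inoperative=occurs, Primary loop down=occurs, Secondary heat exchanger lost=occurs, Secondary loop fails=not → not all inputs occur → does not occur.
Makeup line fails [AND]: Flow sensor fails=occurs, South check valve 2 degraded=not → not all inputs occur → does not occur.
Emergency loop 2 lost [AND]: Makeup line fails=not, North coolant pump 2 faulted=occurs, Feedwater pump 2 is out=occurs → not all inputs occur → does not occur.
Recirculation branch 2 inoperative [OR]: Outboard bypass line 2 fails=not, Lower reserve tank 2 lost=not, Inboard isolation valve 2 faulted=not → no input occurs → does not occur.
Reactor cooling lost [OR]: Heat-sink path fails=not, Emergency loop 2 lost=not, Recirculation branch 2 inoperative=not, Inboard heat exchanger 2 is out=not → no input occurs → does not occur.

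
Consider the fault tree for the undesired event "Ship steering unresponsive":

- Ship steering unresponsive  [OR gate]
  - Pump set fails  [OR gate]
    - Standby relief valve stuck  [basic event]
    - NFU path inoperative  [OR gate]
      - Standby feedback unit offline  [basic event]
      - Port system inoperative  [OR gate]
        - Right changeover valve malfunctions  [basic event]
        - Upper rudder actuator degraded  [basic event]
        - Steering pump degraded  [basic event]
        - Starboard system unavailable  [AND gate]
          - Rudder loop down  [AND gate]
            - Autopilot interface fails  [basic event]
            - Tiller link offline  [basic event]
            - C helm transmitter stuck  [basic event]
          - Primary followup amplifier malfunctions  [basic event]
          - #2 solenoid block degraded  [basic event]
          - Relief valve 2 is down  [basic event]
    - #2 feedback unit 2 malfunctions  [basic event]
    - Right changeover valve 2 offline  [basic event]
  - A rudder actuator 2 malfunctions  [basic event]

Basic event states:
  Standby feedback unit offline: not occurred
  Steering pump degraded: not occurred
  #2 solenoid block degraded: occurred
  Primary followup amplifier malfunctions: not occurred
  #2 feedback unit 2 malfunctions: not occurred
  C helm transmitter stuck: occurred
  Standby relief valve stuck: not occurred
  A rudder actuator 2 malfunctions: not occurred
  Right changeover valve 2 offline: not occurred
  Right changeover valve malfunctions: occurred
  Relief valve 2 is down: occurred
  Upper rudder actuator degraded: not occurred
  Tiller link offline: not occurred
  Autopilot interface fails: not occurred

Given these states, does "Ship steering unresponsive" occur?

Yes

Rudder loop down [AND]: Autopilot interface fails=not, Tiller link offline=not, C helm transmitter stuck=occurs → not all inputs occur → does not occur.
Starboard system unavailable [AND]: Rudder loop down=not, Primary followup amplifier malfunctions=not, #2 solenoid block degraded=occurs, Relief valve 2 is down=occurs → not all inputs occur → does not occur.
Port system inoperative [OR]: Right changeover valve malfunctions=occurs, Upper rudder actuator degraded=not, Steering pump degraded=not, Starboard system unavailable=not → at least one input occurs → occurs.
NFU path inoperative [OR]: Standby feedback unit offline=not, Port system inoperative=occurs → at least one input occurs → occurs.
Pump set fails [OR]: Standby relief valve stuck=not, NFU path inoperative=occurs, #2 feedback unit 2 malfunctions=not, Right changeover valve 2 offline=not → at least one input occurs → occurs.
Ship steering unresponsive [OR]: Pump set fails=occurs, A rudder actuator 2 malfunctions=not → at least one input occurs → occurs.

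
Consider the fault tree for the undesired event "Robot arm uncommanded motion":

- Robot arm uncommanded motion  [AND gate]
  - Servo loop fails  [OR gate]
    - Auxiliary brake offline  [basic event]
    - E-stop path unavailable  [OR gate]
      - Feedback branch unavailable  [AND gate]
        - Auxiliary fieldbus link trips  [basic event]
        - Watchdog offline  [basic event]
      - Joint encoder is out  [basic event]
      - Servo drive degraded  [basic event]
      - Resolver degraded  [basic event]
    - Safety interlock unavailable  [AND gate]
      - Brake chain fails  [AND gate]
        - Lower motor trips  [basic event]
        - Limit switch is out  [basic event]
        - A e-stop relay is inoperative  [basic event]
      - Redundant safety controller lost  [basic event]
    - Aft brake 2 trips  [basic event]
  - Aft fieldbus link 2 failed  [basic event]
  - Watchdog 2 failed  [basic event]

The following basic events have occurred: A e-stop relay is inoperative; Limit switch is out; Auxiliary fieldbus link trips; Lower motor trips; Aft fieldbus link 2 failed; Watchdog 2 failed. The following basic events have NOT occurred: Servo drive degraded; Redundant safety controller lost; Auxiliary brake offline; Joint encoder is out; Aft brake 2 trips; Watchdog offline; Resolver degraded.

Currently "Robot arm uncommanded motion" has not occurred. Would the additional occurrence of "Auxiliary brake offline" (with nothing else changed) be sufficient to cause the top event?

Yes

Counterfactual: set "Auxiliary brake offline" to occurred.
Feedback branch unavailable [AND]: Auxiliary fieldbus link trips=occurs, Watchdog offline=not → not all inputs occur → does not occur.
E-stop path unavailable [OR]: Feedback branch unavailable=not, Joint encoder is out=not, Servo drive degraded=not, Resolver degraded=not → no input occurs → does not occur.
Brake chain fails [AND]: Lower motor trips=occurs, Limit switch is out=occurs, A e-stop relay is inoperative=occurs → all inputs occur → occurs.
Safety interlock unavailable [AND]: Brake chain fails=occurs, Redundant safety controller lost=not → not all inputs occur → does not occur.
Servo loop fails [OR]: Auxiliary brake offline=occurs, E-stop path unavailable=not, Safety interlock unavailable=not, Aft brake 2 trips=not → at least one input occurs → occurs.
Robot arm uncommanded motion [AND]: Servo loop fails=occurs, Aft fieldbus link 2 failed=occurs, Watchdog 2 failed=occurs → all inputs occur → occurs.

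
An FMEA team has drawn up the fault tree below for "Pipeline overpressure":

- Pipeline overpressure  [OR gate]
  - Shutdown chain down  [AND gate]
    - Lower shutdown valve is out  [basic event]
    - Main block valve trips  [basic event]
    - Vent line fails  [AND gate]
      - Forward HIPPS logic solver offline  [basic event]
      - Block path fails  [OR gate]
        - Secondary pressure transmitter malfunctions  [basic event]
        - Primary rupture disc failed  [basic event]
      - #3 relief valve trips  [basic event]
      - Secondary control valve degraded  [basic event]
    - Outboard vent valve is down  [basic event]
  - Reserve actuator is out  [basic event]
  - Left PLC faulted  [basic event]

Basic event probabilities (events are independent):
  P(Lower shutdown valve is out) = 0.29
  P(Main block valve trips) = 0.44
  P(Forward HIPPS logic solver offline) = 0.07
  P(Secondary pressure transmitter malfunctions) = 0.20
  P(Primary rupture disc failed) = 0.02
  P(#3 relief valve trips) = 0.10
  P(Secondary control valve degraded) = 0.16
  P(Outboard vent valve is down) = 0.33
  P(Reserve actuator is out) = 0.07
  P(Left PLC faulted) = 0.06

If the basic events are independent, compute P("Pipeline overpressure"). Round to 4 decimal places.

P(Block path fails) [OR] = 1 − (1−0.20) × (1−0.02) = 0.216000
P(Vent line fails) [AND] = 0.07 × 0.216000 × 0.10 × 0.16 = 0.000242
P(Shutdown chain down) [AND] = 0.29 × 0.44 × 0.000242 × 0.33 = 0.000010
P(Pipeline overpressure) [OR] = 1 − (1−0.000010) × (1−0.07) × (1−0.06) = 0.125809
Rounded to 4 decimal places: P(Pipeline overpressure) ≈ 0.1258.

0.1258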